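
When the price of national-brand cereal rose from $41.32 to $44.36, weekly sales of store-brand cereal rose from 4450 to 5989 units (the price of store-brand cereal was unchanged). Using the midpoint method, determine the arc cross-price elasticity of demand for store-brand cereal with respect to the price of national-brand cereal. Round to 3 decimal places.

ΔQ_A = 5989 − 4450 = 1539; ΔP_B = 44.36 − 41.32 = 3.04.
Midpoints: Q̄_A = 5219.5, P̄_B = 42.84.
ε = (ΔQ_A/Q̄_A)/(ΔP_B/P̄_B) = (1539/5219.5)/(3.04/42.84) ≈ 4.155.
ε > 0: store-brand cereal and national-brand cereal are substitutes.

4.155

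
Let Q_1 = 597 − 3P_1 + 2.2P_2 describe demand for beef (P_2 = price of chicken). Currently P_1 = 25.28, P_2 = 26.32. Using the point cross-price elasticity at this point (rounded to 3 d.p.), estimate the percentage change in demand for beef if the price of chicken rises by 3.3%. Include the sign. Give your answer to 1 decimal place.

At P_1 = 25.28, P_2 = 26.32: Q_1 = 579.064.
∂Q_1/∂P_2 = 2.2.
ε = (∂Q_1/∂P_2)(P_2/Q_1) = 2.2000 × 26.32/579.064 ≈ 0.100.
%ΔQ_1 ≈ ε × %ΔP_2 = 0.100 × (3.3%) = 0.3%.

0.3%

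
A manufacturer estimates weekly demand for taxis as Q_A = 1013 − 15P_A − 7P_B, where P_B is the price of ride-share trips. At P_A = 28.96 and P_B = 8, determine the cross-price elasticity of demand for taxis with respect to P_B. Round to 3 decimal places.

At P_A = 28.96 and P_B = 8: Q_A = 522.6.
∂Q_A/∂P_B = -7.
ε = (∂Q_A/∂P_B)(P_B/Q_A) = -7 × (8/522.6) ≈ -0.107.

-0.107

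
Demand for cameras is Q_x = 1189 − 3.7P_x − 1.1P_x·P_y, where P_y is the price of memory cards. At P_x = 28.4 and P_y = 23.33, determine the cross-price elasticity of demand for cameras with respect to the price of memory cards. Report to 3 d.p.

At P_x = 28.4 and P_y = 23.33: Q_x = 355.091.
∂Q_x/∂P_y = -1.1P_x = -1.1(28.4) = -31.2400.
ε = (∂Q_x/∂P_y)(P_y/Q_x) = -31.2400 × (23.33/355.091) ≈ -2.053.

-2.053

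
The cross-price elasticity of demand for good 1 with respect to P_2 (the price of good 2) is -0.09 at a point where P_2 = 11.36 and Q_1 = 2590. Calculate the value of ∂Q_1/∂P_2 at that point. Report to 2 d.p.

ε = (∂Q_1/∂P_2)·(P_2/Q_1) ⇒ ∂Q_1/∂P_2 = ε·Q_1/P_2 = -0.09 × 2590/11.36 ≈ -20.52.

-20.52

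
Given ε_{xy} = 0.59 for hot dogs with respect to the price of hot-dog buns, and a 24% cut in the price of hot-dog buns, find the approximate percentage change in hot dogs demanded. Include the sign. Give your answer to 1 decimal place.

-14.2%

%ΔQ ≈ ε × %ΔP of hot-dog buns = 0.59 × (-24%) = -14.2%.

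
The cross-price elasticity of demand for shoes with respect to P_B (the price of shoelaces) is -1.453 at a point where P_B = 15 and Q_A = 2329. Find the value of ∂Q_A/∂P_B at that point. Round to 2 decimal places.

-225.60

ε = (∂Q_A/∂P_B)·(P_B/Q_A) ⇒ ∂Q_A/∂P_B = ε·Q_A/P_B = -1.453 × 2329/15 ≈ -225.60.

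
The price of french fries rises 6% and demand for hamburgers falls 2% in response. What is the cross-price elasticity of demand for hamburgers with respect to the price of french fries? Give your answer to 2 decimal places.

-0.33

ε = (%ΔQ of hamburgers) / (%ΔP of french fries) = (-2%) / (6%) ≈ -0.33.
Negative cross-price elasticity: complements.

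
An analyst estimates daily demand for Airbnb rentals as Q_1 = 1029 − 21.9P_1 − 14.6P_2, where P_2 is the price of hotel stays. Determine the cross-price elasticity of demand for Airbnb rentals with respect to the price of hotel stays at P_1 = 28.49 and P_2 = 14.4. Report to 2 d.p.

-1.08

At P_1 = 28.49 and P_2 = 14.4: Q_1 = 194.829.
∂Q_1/∂P_2 = -14.6.
ε = (∂Q_1/∂P_2)(P_2/Q_1) = -14.6 × (14.4/194.829) ≈ -1.08.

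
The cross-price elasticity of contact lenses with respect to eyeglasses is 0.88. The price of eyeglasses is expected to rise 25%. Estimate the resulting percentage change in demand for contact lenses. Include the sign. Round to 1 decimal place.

22.0%

%ΔQ ≈ ε × %ΔP of eyeglasses = 0.88 × (25%) = 22.0%.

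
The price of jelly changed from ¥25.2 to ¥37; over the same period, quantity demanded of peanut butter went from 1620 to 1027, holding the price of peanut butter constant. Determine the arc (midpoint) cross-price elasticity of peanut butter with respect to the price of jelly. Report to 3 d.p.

ΔQ_A = 1027 − 1620 = -593; ΔP_B = 37 − 25.2 = 11.8.
Midpoints: Q̄_A = 1323.5, P̄_B = 31.10.
ε = (ΔQ_A/Q̄_A)/(ΔP_B/P̄_B) = (-593/1323.5)/(11.8/31.10) ≈ -1.181.

-1.181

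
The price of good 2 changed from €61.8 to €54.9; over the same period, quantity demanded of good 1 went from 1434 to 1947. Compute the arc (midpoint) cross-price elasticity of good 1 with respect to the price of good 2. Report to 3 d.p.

ΔQ_1 = 1947 − 1434 = 513; ΔP_2 = 54.9 − 61.8 = -6.9.
Midpoints: Q̄_1 = 1690.5, P̄_2 = 58.35.
ε = (ΔQ_1/Q̄_1)/(ΔP_2/P̄_2) = (513/1690.5)/(-6.9/58.35) ≈ -2.566.
ε < 0: good 1 and good 2 are complements.

-2.566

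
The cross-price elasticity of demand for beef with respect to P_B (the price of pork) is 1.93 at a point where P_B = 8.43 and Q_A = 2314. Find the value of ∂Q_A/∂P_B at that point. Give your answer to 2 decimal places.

ε = (∂Q_A/∂P_B)·(P_B/Q_A) ⇒ ∂Q_A/∂P_B = ε·Q_A/P_B = 1.93 × 2314/8.43 ≈ 529.78.

529.78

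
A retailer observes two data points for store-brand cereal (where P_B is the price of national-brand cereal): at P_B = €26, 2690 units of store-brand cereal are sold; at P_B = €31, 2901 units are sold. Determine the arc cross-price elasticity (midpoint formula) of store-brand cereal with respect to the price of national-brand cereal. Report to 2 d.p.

ΔQ_A = 2901 − 2690 = 211; ΔP_B = 31 − 26 = 5.
Midpoints: Q̄_A = 2795.5, P̄_B = 28.50.
ε = (ΔQ_A/Q̄_A)/(ΔP_B/P̄_B) = (211/2795.5)/(5/28.50) ≈ 0.43.
ε > 0: store-brand cereal and national-brand cereal are substitutes.

0.43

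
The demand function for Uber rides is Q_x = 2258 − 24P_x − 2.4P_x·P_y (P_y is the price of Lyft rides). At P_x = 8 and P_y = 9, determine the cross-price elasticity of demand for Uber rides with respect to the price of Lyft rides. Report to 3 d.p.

-0.091

At P_x = 8 and P_y = 9: Q_x = 1893.2.
∂Q_x/∂P_y = -2.4P_x = -2.4(8) = -19.2000.
ε = (∂Q_x/∂P_y)(P_y/Q_x) = -19.2000 × (9/1893.2) ≈ -0.091.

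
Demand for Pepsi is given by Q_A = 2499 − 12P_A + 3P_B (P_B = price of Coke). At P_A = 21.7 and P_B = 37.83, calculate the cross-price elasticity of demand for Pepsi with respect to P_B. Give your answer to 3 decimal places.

0.048

At P_A = 21.7 and P_B = 37.83: Q_A = 2352.09.
∂Q_A/∂P_B = 3.
ε = (∂Q_A/∂P_B)(P_B/Q_A) = 3 × (37.83/2352.09) ≈ 0.048.
Since ε > 0, Pepsi and Coke are substitutes.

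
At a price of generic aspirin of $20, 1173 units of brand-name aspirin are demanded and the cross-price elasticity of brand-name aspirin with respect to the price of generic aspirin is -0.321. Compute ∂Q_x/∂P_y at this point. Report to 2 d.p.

ε = (∂Q_x/∂P_y)·(P_y/Q_x) ⇒ ∂Q_x/∂P_y = ε·Q_x/P_y = -0.321 × 1173/20 ≈ -18.83.

-18.83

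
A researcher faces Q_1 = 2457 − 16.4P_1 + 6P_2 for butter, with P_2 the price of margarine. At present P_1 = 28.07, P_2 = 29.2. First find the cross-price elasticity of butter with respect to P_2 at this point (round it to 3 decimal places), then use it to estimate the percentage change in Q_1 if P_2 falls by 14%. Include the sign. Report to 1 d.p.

-1.1%

At P_1 = 28.07, P_2 = 29.2: Q_1 = 2171.852.
∂Q_1/∂P_2 = 6.
ε = (∂Q_1/∂P_2)(P_2/Q_1) = 6.0000 × 29.2/2171.852 ≈ 0.081.
%ΔQ_1 ≈ ε × %ΔP_2 = 0.081 × (-14%) = -1.1%.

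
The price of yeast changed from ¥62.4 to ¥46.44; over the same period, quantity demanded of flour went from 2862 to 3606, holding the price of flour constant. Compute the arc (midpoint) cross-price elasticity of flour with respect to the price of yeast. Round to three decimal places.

-0.784

ΔQ_A = 3606 − 2862 = 744; ΔP_B = 46.44 − 62.4 = -15.96.
Midpoints: Q̄_A = 3234.0, P̄_B = 54.42.
ε = (ΔQ_A/Q̄_A)/(ΔP_B/P̄_B) = (744/3234.0)/(-15.96/54.42) ≈ -0.784.
ε < 0: flour and yeast are complements.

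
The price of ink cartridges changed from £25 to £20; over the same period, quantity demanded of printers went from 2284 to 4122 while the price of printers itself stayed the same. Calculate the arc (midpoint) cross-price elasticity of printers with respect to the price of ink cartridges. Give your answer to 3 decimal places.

ΔQ_A = 4122 − 2284 = 1838; ΔP_B = 20 − 25 = -5.
Midpoints: Q̄_A = 3203.0, P̄_B = 22.50.
ε = (ΔQ_A/Q̄_A)/(ΔP_B/P̄_B) = (1838/3203.0)/(-5/22.50) ≈ -2.582.

-2.582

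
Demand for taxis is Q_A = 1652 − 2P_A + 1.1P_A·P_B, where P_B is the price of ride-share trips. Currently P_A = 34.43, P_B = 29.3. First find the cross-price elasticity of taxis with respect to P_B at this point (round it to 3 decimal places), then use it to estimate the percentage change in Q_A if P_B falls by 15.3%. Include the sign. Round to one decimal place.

At P_A = 34.43, P_B = 29.3: Q_A = 2692.819.
∂Q_A/∂P_B = 1.1P_A = 37.8730.
ε = (∂Q_A/∂P_B)(P_B/Q_A) = 37.8730 × 29.3/2692.819 ≈ 0.412.
%ΔQ_A ≈ ε × %ΔP_B = 0.412 × (-15.3%) = -6.3%.

-6.3%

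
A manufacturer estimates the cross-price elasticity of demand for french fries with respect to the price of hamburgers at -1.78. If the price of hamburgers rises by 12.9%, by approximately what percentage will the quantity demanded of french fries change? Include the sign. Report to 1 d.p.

%ΔQ ≈ ε × %ΔP of hamburgers = -1.78 × (12.9%) = -23.0%.

-23.0%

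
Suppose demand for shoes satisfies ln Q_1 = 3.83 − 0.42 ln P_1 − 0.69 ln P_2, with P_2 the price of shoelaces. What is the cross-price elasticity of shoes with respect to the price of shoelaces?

In a log-linear (constant-elasticity) demand function, the coefficient on ln P_2 is the cross-price elasticity.
ε = -0.69. Negative, so shoes and shoelaces are complements.

-0.69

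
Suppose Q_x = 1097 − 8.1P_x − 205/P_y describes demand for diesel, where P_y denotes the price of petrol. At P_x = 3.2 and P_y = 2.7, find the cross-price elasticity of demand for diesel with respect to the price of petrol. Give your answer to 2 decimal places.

0.08

At P_x = 3.2 and P_y = 2.7: Q_x = 995.154.
∂Q_x/∂P_y = 205/P_y² = 28.1207.
ε = (∂Q_x/∂P_y)(P_y/Q_x) = 28.1207 × (2.7/995.154) ≈ 0.08.
ε > 0: substitutes.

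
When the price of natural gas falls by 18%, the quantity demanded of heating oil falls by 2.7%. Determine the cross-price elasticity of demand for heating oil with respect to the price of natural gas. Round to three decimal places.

ε = (%ΔQ of heating oil) / (%ΔP of natural gas) = (-2.7%) / (-18%) ≈ 0.150.

0.150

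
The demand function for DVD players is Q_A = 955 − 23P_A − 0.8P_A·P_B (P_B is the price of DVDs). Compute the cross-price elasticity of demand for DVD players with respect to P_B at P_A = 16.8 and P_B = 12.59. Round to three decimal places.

-0.424

At P_A = 16.8 and P_B = 12.59: Q_A = 399.390.
∂Q_A/∂P_B = -0.8P_A = -0.8(16.8) = -13.4400.
ε = (∂Q_A/∂P_B)(P_B/Q_A) = -13.4400 × (12.59/399.390) ≈ -0.424.
ε < 0: complements.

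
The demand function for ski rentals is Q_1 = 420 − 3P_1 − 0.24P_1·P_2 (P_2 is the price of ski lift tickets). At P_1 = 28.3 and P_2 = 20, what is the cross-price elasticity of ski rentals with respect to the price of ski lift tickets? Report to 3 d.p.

At P_1 = 28.3 and P_2 = 20: Q_1 = 199.26.
∂Q_1/∂P_2 = -0.24P_1 = -0.24(28.3) = -6.7920.
ε = (∂Q_1/∂P_2)(P_2/Q_1) = -6.7920 × (20/199.26) ≈ -0.682.

-0.682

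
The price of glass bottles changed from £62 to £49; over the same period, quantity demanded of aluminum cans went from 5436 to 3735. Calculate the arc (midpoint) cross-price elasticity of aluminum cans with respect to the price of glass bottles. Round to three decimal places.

1.584

ΔQ_A = 3735 − 5436 = -1701; ΔP_B = 49 − 62 = -13.
Midpoints: Q̄_A = 4585.5, P̄_B = 55.50.
ε = (ΔQ_A/Q̄_A)/(ΔP_B/P̄_B) = (-1701/4585.5)/(-13/55.50) ≈ 1.584.
ε > 0: aluminum cans and glass bottles are substitutes.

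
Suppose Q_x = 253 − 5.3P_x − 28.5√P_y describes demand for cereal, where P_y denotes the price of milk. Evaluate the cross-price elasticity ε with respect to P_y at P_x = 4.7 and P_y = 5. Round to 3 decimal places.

-0.194

At P_x = 4.7 and P_y = 5: Q_x = 164.362.
∂Q_x/∂P_y = -28.5/(2√P_y) = -28.5/(2√5) = -6.3728.
ε = (∂Q_x/∂P_y)(P_y/Q_x) = -6.3728 × (5/164.362) ≈ -0.194.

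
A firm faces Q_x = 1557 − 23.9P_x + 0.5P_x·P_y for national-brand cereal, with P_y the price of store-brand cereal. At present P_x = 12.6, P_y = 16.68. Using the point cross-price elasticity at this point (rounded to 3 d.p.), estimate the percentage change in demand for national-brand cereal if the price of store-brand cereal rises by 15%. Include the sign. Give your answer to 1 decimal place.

1.2%

At P_x = 12.6, P_y = 16.68: Q_x = 1360.944.
∂Q_x/∂P_y = 0.5P_x = 6.3000.
ε = (∂Q_x/∂P_y)(P_y/Q_x) = 6.3000 × 16.68/1360.944 ≈ 0.077.
%ΔQ_x ≈ ε × %ΔP_y = 0.077 × (15%) = 1.2%.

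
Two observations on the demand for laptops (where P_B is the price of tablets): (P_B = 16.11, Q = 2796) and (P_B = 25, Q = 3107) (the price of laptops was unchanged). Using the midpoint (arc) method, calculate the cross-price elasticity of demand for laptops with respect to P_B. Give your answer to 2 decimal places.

ΔQ_A = 3107 − 2796 = 311; ΔP_B = 25 − 16.11 = 8.89.
Midpoints: Q̄_A = 2951.5, P̄_B = 20.55.
ε = (ΔQ_A/Q̄_A)/(ΔP_B/P̄_B) = (311/2951.5)/(8.89/20.55) ≈ 0.24.

0.24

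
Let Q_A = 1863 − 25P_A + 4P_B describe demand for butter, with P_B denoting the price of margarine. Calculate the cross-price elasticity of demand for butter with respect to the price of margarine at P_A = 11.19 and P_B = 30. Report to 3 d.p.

0.070

At P_A = 11.19 and P_B = 30: Q_A = 1703.25.
∂Q_A/∂P_B = 4.
ε = (∂Q_A/∂P_B)(P_B/Q_A) = 4 × (30/1703.25) ≈ 0.070.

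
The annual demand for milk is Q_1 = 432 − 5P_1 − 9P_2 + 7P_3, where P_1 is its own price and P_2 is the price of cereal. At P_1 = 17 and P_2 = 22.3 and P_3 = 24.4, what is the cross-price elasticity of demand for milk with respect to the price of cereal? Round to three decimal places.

At P_1 = 17 and P_2 = 22.3 and P_3 = 24.4: Q_1 = 317.1.
∂Q_1/∂P_2 = -9.
ε = (∂Q_1/∂P_2)(P_2/Q_1) = -9 × (22.3/317.1) ≈ -0.633.
Since ε < 0, milk and cereal are complements.

-0.633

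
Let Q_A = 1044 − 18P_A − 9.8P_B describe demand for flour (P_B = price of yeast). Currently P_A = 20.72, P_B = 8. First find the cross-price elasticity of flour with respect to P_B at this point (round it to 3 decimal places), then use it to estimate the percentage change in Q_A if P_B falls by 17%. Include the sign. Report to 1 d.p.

2.2%

At P_A = 20.72, P_B = 8: Q_A = 592.64.
∂Q_A/∂P_B = -9.8.
ε = (∂Q_A/∂P_B)(P_B/Q_A) = -9.8000 × 8/592.64 ≈ -0.132.
%ΔQ_A ≈ ε × %ΔP_B = -0.132 × (-17%) = 2.2%.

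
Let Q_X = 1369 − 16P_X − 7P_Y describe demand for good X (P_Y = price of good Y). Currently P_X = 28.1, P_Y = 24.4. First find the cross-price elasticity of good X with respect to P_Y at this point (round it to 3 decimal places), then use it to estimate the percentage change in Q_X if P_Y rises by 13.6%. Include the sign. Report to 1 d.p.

At P_X = 28.1, P_Y = 24.4: Q_X = 748.6.
∂Q_X/∂P_Y = -7.
ε = (∂Q_X/∂P_Y)(P_Y/Q_X) = -7.0000 × 24.4/748.6 ≈ -0.228.
%ΔQ_X ≈ ε × %ΔP_Y = -0.228 × (13.6%) = -3.1%.

-3.1%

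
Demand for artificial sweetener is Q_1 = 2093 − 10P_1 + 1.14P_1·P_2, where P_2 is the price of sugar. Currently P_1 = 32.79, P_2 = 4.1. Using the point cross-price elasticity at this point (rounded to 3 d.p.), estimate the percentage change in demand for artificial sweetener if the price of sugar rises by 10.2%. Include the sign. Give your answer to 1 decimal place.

At P_1 = 32.79, P_2 = 4.1: Q_1 = 1918.360.
∂Q_1/∂P_2 = 1.14P_1 = 37.3806.
ε = (∂Q_1/∂P_2)(P_2/Q_1) = 37.3806 × 4.1/1918.360 ≈ 0.080.
%ΔQ_1 ≈ ε × %ΔP_2 = 0.080 × (10.2%) = 0.8%.

0.8%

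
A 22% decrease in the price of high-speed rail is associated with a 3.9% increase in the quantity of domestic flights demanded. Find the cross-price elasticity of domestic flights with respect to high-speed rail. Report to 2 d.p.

ε = (%ΔQ of domestic flights) / (%ΔP of high-speed rail) = (3.9%) / (-22%) ≈ -0.18.
Negative cross-price elasticity: complements.

-0.18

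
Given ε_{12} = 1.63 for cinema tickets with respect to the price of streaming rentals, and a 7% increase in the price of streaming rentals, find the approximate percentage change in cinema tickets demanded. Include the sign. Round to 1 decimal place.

11.4%

%ΔQ ≈ ε × %ΔP of streaming rentals = 1.63 × (7%) = 11.4%.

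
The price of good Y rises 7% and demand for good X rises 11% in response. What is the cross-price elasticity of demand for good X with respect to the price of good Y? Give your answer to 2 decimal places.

ε = (%ΔQ of good X) / (%ΔP of good Y) = (11%) / (7%) ≈ 1.57.

1.57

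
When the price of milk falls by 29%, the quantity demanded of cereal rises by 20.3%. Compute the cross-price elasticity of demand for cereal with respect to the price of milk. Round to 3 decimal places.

ε = (%ΔQ of cereal) / (%ΔP of milk) = (20.3%) / (-29%) ≈ -0.700.
Negative cross-price elasticity: complements.

-0.700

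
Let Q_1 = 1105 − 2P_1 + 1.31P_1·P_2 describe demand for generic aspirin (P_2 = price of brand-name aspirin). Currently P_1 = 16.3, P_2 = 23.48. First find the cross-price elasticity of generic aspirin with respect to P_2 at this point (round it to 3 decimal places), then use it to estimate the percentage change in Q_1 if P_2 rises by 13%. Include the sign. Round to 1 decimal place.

At P_1 = 16.3, P_2 = 23.48: Q_1 = 1573.768.
∂Q_1/∂P_2 = 1.31P_1 = 21.3530.
ε = (∂Q_1/∂P_2)(P_2/Q_1) = 21.3530 × 23.48/1573.768 ≈ 0.319.
%ΔQ_1 ≈ ε × %ΔP_2 = 0.319 × (13%) = 4.1%.

4.1%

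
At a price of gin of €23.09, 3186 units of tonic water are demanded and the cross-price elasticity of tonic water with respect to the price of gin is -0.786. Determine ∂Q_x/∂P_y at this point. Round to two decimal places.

-108.45

ε = (∂Q_x/∂P_y)·(P_y/Q_x) ⇒ ∂Q_x/∂P_y = ε·Q_x/P_y = -0.786 × 3186/23.09 ≈ -108.45.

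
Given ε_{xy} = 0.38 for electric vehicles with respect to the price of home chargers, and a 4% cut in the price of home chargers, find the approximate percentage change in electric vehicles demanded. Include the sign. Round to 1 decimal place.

%ΔQ ≈ ε × %ΔP of home chargers = 0.38 × (-4%) = -1.5%.

-1.5%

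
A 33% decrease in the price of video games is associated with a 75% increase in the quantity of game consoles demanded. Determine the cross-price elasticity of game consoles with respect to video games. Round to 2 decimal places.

-2.27

ε = (%ΔQ of game consoles) / (%ΔP of video games) = (75%) / (-33%) ≈ -2.27.
Negative cross-price elasticity: complements.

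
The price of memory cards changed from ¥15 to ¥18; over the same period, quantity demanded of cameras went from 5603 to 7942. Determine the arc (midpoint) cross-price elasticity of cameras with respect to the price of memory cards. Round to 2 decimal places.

ΔQ_A = 7942 − 5603 = 2339; ΔP_B = 18 − 15 = 3.
Midpoints: Q̄_A = 6772.5, P̄_B = 16.50.
ε = (ΔQ_A/Q̄_A)/(ΔP_B/P̄_B) = (2339/6772.5)/(3/16.50) ≈ 1.90.
ε > 0: cameras and memory cards are substitutes.

1.90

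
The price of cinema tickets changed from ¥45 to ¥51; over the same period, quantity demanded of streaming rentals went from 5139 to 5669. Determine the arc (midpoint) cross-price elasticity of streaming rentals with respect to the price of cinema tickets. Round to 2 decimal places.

0.78

ΔQ_A = 5669 − 5139 = 530; ΔP_B = 51 − 45 = 6.
Midpoints: Q̄_A = 5404.0, P̄_B = 48.00.
ε = (ΔQ_A/Q̄_A)/(ΔP_B/P̄_B) = (530/5404.0)/(6/48.00) ≈ 0.78.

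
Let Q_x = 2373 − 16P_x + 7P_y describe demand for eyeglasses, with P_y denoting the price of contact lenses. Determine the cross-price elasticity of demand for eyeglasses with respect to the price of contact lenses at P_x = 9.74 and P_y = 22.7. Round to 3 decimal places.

At P_x = 9.74 and P_y = 22.7: Q_x = 2376.06.
∂Q_x/∂P_y = 7.
ε = (∂Q_x/∂P_y)(P_y/Q_x) = 7 × (22.7/2376.06) ≈ 0.067.

0.067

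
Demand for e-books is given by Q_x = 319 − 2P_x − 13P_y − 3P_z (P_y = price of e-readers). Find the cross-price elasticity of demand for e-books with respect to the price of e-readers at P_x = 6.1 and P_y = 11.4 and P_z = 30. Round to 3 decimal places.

At P_x = 6.1 and P_y = 11.4 and P_z = 30: Q_x = 68.6.
∂Q_x/∂P_y = -13.
ε = (∂Q_x/∂P_y)(P_y/Q_x) = -13 × (11.4/68.6) ≈ -2.160.
Since ε < 0, e-books and e-readers are complements.

-2.160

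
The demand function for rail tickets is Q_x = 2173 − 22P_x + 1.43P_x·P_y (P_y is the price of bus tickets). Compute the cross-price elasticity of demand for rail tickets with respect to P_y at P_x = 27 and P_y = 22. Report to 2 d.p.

At P_x = 27 and P_y = 22: Q_x = 2428.42.
∂Q_x/∂P_y = 1.43P_x = 1.43(27) = 38.6100.
ε = (∂Q_x/∂P_y)(P_y/Q_x) = 38.6100 × (22/2428.42) ≈ 0.35.
ε > 0: substitutes.

0.35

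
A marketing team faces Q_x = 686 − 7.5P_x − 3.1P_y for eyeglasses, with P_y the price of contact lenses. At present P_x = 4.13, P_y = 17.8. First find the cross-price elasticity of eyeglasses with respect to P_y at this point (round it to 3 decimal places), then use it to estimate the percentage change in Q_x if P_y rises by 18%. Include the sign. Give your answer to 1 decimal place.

At P_x = 4.13, P_y = 17.8: Q_x = 599.845.
∂Q_x/∂P_y = -3.1.
ε = (∂Q_x/∂P_y)(P_y/Q_x) = -3.1000 × 17.8/599.845 ≈ -0.092.
%ΔQ_x ≈ ε × %ΔP_y = -0.092 × (18%) = -1.7%.

-1.7%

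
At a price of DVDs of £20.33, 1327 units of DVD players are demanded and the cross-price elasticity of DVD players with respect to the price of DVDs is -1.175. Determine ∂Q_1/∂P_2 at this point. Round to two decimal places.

-76.70

ε = (∂Q_1/∂P_2)·(P_2/Q_1) ⇒ ∂Q_1/∂P_2 = ε·Q_1/P_2 = -1.175 × 1327/20.33 ≈ -76.70.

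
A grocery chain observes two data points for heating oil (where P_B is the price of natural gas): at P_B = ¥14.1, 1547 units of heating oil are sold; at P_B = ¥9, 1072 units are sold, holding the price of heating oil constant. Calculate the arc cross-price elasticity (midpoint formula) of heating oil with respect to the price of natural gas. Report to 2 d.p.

0.82

ΔQ_A = 1072 − 1547 = -475; ΔP_B = 9 − 14.1 = -5.1.
Midpoints: Q̄_A = 1309.5, P̄_B = 11.55.
ε = (ΔQ_A/Q̄_A)/(ΔP_B/P̄_B) = (-475/1309.5)/(-5.1/11.55) ≈ 0.82.
ε > 0: heating oil and natural gas are substitutes.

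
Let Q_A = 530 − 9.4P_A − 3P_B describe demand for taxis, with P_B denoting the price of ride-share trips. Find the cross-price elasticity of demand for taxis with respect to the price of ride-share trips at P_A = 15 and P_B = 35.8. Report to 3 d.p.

At P_A = 15 and P_B = 35.8: Q_A = 281.6.
∂Q_A/∂P_B = -3.
ε = (∂Q_A/∂P_B)(P_B/Q_A) = -3 × (35.8/281.6) ≈ -0.381.
Since ε < 0, taxis and ride-share trips are complements.

-0.381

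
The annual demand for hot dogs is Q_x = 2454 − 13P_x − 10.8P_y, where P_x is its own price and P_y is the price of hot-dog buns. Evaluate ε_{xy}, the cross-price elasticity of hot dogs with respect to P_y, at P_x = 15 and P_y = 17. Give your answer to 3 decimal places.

-0.088

At P_x = 15 and P_y = 17: Q_x = 2075.4.
∂Q_x/∂P_y = -10.8.
ε = (∂Q_x/∂P_y)(P_y/Q_x) = -10.8 × (17/2075.4) ≈ -0.088.
Since ε < 0, hot dogs and hot-dog buns are complements.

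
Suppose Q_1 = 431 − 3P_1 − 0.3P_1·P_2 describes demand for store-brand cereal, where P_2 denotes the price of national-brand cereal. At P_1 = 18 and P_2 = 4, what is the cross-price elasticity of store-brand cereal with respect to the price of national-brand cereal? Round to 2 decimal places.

At P_1 = 18 and P_2 = 4: Q_1 = 355.4.
∂Q_1/∂P_2 = -0.3P_1 = -0.3(18) = -5.4000.
ε = (∂Q_1/∂P_2)(P_2/Q_1) = -5.4000 × (4/355.4) ≈ -0.06.

-0.06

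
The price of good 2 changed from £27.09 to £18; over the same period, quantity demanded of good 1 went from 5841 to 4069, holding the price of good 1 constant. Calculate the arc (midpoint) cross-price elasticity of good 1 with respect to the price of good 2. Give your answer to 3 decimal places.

ΔQ_1 = 4069 − 5841 = -1772; ΔP_2 = 18 − 27.09 = -9.09.
Midpoints: Q̄_1 = 4955.0, P̄_2 = 22.55.
ε = (ΔQ_1/Q̄_1)/(ΔP_2/P̄_2) = (-1772/4955.0)/(-9.09/22.55) ≈ 0.887.
ε > 0: good 1 and good 2 are substitutes.

0.887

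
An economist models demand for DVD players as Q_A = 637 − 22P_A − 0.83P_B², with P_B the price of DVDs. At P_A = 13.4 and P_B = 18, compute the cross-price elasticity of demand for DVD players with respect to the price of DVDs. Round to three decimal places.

-7.340

At P_A = 13.4 and P_B = 18: Q_A = 73.28.
∂Q_A/∂P_B = -1.66P_B = -1.66(18) = -29.8800.
ε = (∂Q_A/∂P_B)(P_B/Q_A) = -29.8800 × (18/73.28) ≈ -7.340.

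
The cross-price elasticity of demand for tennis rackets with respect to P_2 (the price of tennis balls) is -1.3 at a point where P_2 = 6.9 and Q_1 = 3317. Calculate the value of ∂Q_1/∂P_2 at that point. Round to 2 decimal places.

ε = (∂Q_1/∂P_2)·(P_2/Q_1) ⇒ ∂Q_1/∂P_2 = ε·Q_1/P_2 = -1.3 × 3317/6.9 ≈ -624.94.

-624.94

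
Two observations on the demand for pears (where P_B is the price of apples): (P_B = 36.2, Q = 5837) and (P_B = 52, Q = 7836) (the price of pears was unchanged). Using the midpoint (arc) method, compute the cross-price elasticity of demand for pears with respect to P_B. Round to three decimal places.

0.816

ΔQ_A = 7836 − 5837 = 1999; ΔP_B = 52 − 36.2 = 15.8.
Midpoints: Q̄_A = 6836.5, P̄_B = 44.10.
ε = (ΔQ_A/Q̄_A)/(ΔP_B/P̄_B) = (1999/6836.5)/(15.8/44.10) ≈ 0.816.
ε > 0: pears and apples are substitutes.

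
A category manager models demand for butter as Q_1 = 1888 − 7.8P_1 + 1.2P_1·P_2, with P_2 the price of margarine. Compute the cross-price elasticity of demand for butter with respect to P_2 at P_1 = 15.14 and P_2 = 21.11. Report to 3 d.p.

0.178

At P_1 = 15.14 and P_2 = 21.11: Q_1 = 2153.434.
∂Q_1/∂P_2 = 1.2P_1 = 1.2(15.14) = 18.1680.
ε = (∂Q_1/∂P_2)(P_2/Q_1) = 18.1680 × (21.11/2153.434) ≈ 0.178.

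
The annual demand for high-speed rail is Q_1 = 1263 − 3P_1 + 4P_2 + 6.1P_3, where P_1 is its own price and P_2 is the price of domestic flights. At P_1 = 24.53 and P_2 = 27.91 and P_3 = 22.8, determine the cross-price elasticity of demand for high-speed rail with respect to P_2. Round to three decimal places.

At P_1 = 24.53 and P_2 = 27.91 and P_3 = 22.8: Q_1 = 1440.13.
∂Q_1/∂P_2 = 4.
ε = (∂Q_1/∂P_2)(P_2/Q_1) = 4 × (27.91/1440.13) ≈ 0.078.
Since ε > 0, high-speed rail and domestic flights are substitutes.

0.078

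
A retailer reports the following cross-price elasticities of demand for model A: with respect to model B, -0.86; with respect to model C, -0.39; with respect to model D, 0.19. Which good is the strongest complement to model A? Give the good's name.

Complements have ε < 0. The most negative value is -0.86 (model B).

model B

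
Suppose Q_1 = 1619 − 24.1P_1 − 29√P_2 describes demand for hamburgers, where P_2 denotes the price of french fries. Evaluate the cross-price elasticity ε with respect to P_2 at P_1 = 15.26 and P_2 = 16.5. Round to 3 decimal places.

At P_1 = 15.26 and P_2 = 16.5: Q_1 = 1133.435.
∂Q_1/∂P_2 = -29/(2√P_2) = -29/(2√16.5) = -3.5697.
ε = (∂Q_1/∂P_2)(P_2/Q_1) = -3.5697 × (16.5/1133.435) ≈ -0.052.
ε < 0: complements.

-0.052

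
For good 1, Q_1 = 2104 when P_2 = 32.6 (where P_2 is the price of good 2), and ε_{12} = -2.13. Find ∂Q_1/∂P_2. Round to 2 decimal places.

ε = (∂Q_1/∂P_2)·(P_2/Q_1) ⇒ ∂Q_1/∂P_2 = ε·Q_1/P_2 = -2.13 × 2104/32.6 ≈ -137.47.

-137.47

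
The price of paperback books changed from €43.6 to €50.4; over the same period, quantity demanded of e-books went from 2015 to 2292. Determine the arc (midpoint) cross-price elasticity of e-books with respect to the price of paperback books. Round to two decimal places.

0.89

ΔQ_A = 2292 − 2015 = 277; ΔP_B = 50.4 − 43.6 = 6.8.
Midpoints: Q̄_A = 2153.5, P̄_B = 47.00.
ε = (ΔQ_A/Q̄_A)/(ΔP_B/P̄_B) = (277/2153.5)/(6.8/47.00) ≈ 0.89.
ε > 0: e-books and paperback books are substitutes.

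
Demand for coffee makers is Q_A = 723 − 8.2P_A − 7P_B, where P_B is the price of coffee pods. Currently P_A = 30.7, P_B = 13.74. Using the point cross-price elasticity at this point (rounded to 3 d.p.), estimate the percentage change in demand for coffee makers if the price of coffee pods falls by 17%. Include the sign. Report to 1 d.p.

4.4%

At P_A = 30.7, P_B = 13.74: Q_A = 375.08.
∂Q_A/∂P_B = -7.
ε = (∂Q_A/∂P_B)(P_B/Q_A) = -7.0000 × 13.74/375.08 ≈ -0.256.
%ΔQ_A ≈ ε × %ΔP_B = -0.256 × (-17%) = 4.4%.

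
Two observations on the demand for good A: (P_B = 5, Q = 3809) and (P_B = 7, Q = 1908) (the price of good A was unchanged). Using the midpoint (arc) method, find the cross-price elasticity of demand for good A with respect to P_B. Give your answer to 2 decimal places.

-2.00

ΔQ_A = 1908 − 3809 = -1901; ΔP_B = 7 − 5 = 2.
Midpoints: Q̄_A = 2858.5, P̄_B = 6.00.
ε = (ΔQ_A/Q̄_A)/(ΔP_B/P̄_B) = (-1901/2858.5)/(2/6.00) ≈ -2.00.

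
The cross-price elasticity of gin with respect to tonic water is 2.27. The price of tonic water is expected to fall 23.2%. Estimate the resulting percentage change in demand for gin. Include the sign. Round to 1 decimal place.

%ΔQ ≈ ε × %ΔP of tonic water = 2.27 × (-23.2%) = -52.7%.

-52.7%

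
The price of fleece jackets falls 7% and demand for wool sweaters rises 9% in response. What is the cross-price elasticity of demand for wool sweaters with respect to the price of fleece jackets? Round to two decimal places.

ε = (%ΔQ of wool sweaters) / (%ΔP of fleece jackets) = (9%) / (-7%) ≈ -1.29.
Negative cross-price elasticity: complements.

-1.29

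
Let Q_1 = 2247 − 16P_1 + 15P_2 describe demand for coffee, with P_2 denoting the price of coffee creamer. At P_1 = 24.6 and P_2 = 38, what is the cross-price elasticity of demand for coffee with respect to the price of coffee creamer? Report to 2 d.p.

At P_1 = 24.6 and P_2 = 38: Q_1 = 2423.4.
∂Q_1/∂P_2 = 15.
ε = (∂Q_1/∂P_2)(P_2/Q_1) = 15 × (38/2423.4) ≈ 0.24.

0.24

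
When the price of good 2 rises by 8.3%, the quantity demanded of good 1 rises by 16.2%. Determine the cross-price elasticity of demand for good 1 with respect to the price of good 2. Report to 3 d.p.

1.952

ε = (%ΔQ of good 1) / (%ΔP of good 2) = (16.2%) / (8.3%) ≈ 1.952.
Positive cross-price elasticity: substitutes.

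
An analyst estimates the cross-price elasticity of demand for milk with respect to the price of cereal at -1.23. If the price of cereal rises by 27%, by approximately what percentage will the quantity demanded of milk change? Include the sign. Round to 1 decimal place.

%ΔQ ≈ ε × %ΔP of cereal = -1.23 × (27%) = -33.2%.

-33.2%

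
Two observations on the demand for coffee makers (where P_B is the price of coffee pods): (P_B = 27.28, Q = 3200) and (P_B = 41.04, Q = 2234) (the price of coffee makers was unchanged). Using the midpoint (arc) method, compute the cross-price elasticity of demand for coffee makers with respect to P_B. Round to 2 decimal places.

-0.88

ΔQ_A = 2234 − 3200 = -966; ΔP_B = 41.04 − 27.28 = 13.76.
Midpoints: Q̄_A = 2717.0, P̄_B = 34.16.
ε = (ΔQ_A/Q̄_A)/(ΔP_B/P̄_B) = (-966/2717.0)/(13.76/34.16) ≈ -0.88.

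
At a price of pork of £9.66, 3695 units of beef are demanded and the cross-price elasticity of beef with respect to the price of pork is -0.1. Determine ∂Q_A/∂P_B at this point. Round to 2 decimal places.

-38.25

ε = (∂Q_A/∂P_B)·(P_B/Q_A) ⇒ ∂Q_A/∂P_B = ε·Q_A/P_B = -0.1 × 3695/9.66 ≈ -38.25.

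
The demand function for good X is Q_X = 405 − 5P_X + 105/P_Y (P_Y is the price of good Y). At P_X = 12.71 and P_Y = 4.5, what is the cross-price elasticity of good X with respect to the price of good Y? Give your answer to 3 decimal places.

-0.064

At P_X = 12.71 and P_Y = 4.5: Q_X = 364.783.
∂Q_X/∂P_Y = −105/P_Y² = -5.1852.
ε = (∂Q_X/∂P_Y)(P_Y/Q_X) = -5.1852 × (4.5/364.783) ≈ -0.064.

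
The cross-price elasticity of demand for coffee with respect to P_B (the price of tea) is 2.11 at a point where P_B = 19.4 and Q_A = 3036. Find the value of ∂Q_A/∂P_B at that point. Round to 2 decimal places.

330.20

ε = (∂Q_A/∂P_B)·(P_B/Q_A) ⇒ ∂Q_A/∂P_B = ε·Q_A/P_B = 2.11 × 3036/19.4 ≈ 330.20.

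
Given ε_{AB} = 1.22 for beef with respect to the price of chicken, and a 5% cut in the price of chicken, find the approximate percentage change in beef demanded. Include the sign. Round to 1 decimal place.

%ΔQ ≈ ε × %ΔP of chicken = 1.22 × (-5%) = -6.1%.

-6.1%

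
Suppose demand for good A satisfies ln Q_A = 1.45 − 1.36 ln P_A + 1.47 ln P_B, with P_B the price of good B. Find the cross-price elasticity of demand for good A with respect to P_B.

In a log-linear (constant-elasticity) demand function, the coefficient on ln P_B is the cross-price elasticity.
ε = 1.47. Positive, so good A and good B are substitutes.

1.47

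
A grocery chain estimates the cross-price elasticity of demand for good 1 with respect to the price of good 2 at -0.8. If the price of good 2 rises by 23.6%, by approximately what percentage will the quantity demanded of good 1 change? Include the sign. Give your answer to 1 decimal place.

-18.9%

%ΔQ ≈ ε × %ΔP of good 2 = -0.8 × (23.6%) = -18.9%.
Demand for good 1 falls by about 18.9%.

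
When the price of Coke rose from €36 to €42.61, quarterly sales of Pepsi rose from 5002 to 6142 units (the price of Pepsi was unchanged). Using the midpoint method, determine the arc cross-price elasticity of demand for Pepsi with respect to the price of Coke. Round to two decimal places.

1.22

ΔQ_A = 6142 − 5002 = 1140; ΔP_B = 42.61 − 36 = 6.61.
Midpoints: Q̄_A = 5572.0, P̄_B = 39.30.
ε = (ΔQ_A/Q̄_A)/(ΔP_B/P̄_B) = (1140/5572.0)/(6.61/39.30) ≈ 1.22.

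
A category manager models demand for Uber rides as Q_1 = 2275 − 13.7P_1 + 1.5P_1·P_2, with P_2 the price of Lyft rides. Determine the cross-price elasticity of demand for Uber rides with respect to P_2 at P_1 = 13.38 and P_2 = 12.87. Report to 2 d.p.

At P_1 = 13.38 and P_2 = 12.87: Q_1 = 2349.995.
∂Q_1/∂P_2 = 1.5P_1 = 1.5(13.38) = 20.0700.
ε = (∂Q_1/∂P_2)(P_2/Q_1) = 20.0700 × (12.87/2349.995) ≈ 0.11.

0.11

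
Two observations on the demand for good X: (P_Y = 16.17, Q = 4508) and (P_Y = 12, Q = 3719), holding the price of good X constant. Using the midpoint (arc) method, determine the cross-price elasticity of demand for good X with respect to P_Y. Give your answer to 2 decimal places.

0.65

ΔQ_X = 3719 − 4508 = -789; ΔP_Y = 12 − 16.17 = -4.17.
Midpoints: Q̄_X = 4113.5, P̄_Y = 14.09.
ε = (ΔQ_X/Q̄_X)/(ΔP_Y/P̄_Y) = (-789/4113.5)/(-4.17/14.09) ≈ 0.65.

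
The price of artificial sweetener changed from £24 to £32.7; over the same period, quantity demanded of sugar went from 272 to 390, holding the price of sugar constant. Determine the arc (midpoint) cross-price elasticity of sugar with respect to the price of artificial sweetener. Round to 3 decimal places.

ΔQ_A = 390 − 272 = 118; ΔP_B = 32.7 − 24 = 8.7.
Midpoints: Q̄_A = 331.0, P̄_B = 28.35.
ε = (ΔQ_A/Q̄_A)/(ΔP_B/P̄_B) = (118/331.0)/(8.7/28.35) ≈ 1.162.
ε > 0: sugar and artificial sweetener are substitutes.

1.162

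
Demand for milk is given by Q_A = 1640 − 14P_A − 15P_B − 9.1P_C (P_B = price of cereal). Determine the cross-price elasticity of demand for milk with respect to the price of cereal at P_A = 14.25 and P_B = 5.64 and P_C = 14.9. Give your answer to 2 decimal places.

-0.07

At P_A = 14.25 and P_B = 5.64 and P_C = 14.9: Q_A = 1220.31.
∂Q_A/∂P_B = -15.
ε = (∂Q_A/∂P_B)(P_B/Q_A) = -15 × (5.64/1220.31) ≈ -0.07.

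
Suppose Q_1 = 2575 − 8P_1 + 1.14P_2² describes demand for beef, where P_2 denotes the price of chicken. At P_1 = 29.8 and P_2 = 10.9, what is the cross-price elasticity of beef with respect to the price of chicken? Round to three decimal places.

0.110

At P_1 = 29.8 and P_2 = 10.9: Q_1 = 2472.043.
∂Q_1/∂P_2 = 2.28P_2 = 2.28(10.9) = 24.8520.
ε = (∂Q_1/∂P_2)(P_2/Q_1) = 24.8520 × (10.9/2472.043) ≈ 0.110.
ε > 0: substitutes.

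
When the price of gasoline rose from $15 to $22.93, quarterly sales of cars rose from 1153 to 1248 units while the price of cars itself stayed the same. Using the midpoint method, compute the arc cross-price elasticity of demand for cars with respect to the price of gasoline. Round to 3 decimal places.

0.189

ΔQ_A = 1248 − 1153 = 95; ΔP_B = 22.93 − 15 = 7.93.
Midpoints: Q̄_A = 1200.5, P̄_B = 18.96.
ε = (ΔQ_A/Q̄_A)/(ΔP_B/P̄_B) = (95/1200.5)/(7.93/18.96) ≈ 0.189.
ε > 0: cars and gasoline are substitutes.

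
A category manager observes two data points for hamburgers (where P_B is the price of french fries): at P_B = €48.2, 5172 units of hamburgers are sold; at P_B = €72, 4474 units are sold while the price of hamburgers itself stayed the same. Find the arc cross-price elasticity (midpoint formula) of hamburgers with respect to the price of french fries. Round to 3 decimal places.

-0.365

ΔQ_A = 4474 − 5172 = -698; ΔP_B = 72 − 48.2 = 23.8.
Midpoints: Q̄_A = 4823.0, P̄_B = 60.10.
ε = (ΔQ_A/Q̄_A)/(ΔP_B/P̄_B) = (-698/4823.0)/(23.8/60.10) ≈ -0.365.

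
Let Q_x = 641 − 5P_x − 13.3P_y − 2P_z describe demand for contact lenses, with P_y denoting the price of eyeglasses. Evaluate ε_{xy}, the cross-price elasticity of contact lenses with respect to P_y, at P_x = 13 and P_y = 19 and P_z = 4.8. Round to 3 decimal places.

At P_x = 13 and P_y = 19 and P_z = 4.8: Q_x = 313.7.
∂Q_x/∂P_y = -13.3.
ε = (∂Q_x/∂P_y)(P_y/Q_x) = -13.3 × (19/313.7) ≈ -0.806.
Since ε < 0, contact lenses and eyeglasses are complements.

-0.806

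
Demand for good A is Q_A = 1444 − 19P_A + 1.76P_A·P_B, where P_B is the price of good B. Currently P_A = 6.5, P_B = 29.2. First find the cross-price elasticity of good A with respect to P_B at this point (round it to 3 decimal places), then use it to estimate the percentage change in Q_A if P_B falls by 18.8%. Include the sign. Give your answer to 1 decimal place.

-3.8%

At P_A = 6.5, P_B = 29.2: Q_A = 1654.548.
∂Q_A/∂P_B = 1.76P_A = 11.4400.
ε = (∂Q_A/∂P_B)(P_B/Q_A) = 11.4400 × 29.2/1654.548 ≈ 0.202.
%ΔQ_A ≈ ε × %ΔP_B = 0.202 × (-18.8%) = -3.8%.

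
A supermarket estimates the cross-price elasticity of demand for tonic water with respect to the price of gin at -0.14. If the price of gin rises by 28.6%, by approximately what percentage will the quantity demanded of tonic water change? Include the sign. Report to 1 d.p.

%ΔQ ≈ ε × %ΔP of gin = -0.14 × (28.6%) = -4.0%.

-4.0%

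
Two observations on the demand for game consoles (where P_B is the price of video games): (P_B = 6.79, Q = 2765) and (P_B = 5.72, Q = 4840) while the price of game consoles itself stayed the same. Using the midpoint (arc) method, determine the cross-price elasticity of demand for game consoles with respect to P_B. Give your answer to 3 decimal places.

-3.190

ΔQ_A = 4840 − 2765 = 2075; ΔP_B = 5.72 − 6.79 = -1.07.
Midpoints: Q̄_A = 3802.5, P̄_B = 6.25.
ε = (ΔQ_A/Q̄_A)/(ΔP_B/P̄_B) = (2075/3802.5)/(-1.07/6.25) ≈ -3.190.
ε < 0: game consoles and video games are complements.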